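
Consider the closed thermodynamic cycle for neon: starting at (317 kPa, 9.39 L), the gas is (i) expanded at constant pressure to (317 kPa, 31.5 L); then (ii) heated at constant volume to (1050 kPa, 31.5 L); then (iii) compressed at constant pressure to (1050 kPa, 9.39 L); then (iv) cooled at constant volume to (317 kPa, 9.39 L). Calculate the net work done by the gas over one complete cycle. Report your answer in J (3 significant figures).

Constant-volume legs do no work.
W(i) = (317)(31.5 − 9.39) = 7009 J; W(iii) = (1050)(9.39 − 31.5) = -23216 J.
W_net = 7009 − 23216 = -16207 J (the counter-clockwise enclosed area).

W_net ≈ -16200 J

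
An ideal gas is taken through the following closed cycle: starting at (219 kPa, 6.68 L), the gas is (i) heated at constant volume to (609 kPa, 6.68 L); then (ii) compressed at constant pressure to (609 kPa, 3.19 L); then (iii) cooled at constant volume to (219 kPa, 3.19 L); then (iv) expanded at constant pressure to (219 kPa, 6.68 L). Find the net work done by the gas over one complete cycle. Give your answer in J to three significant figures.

Constant-volume legs do no work.
W(ii) = (609)(3.19 − 6.68) = -2125 J; W(iv) = (219)(6.68 − 3.19) = 764.3 J.
W_net = -2125 + 764.3 = -1361 J (the counter-clockwise enclosed area).

W_net ≈ -1360 J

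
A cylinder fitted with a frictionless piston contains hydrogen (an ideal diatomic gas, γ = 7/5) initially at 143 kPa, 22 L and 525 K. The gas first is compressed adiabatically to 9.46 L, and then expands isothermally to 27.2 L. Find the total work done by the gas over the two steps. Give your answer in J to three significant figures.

W_total ≈ 1500 J

Step 1 (adiabatic): W = (P₁V₁ − P₂V₂)/(γ−1) = (3146 − 4409)/0.4 = -3158 J.
After step 1: P = 466.1 kPa, V = 9.46 L, T = 735.8 K.
Step 2 (isothermal): W = P₁V₁ ln(V₂/V₁) = (4409) ln(27.2/9.46) = 4657 J.
W_total = -3158 + 4657 = 1499 J.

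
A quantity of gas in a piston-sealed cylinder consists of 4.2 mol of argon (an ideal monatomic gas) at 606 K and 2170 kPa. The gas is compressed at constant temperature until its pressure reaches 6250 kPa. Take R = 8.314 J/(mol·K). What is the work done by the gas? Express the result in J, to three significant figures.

Isothermal process: W = nRT ln(V₂/V₁) = nRT ln(P₁/P₂).
W = (4.2)(8.314)(606) × ln(2170/6250)
  = 21161 × ln(0.3472) = 21161 × -1.058
W_by_gas = -22385 J.

W ≈ -22400 J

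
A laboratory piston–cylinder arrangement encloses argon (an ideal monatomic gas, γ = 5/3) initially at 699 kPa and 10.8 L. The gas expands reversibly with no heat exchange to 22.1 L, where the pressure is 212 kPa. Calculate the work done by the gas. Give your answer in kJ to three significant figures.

W ≈ 4.30 kJ

Adiabatic: W = (P₁V₁ − P₂V₂)/(γ − 1) with γ = 5/3.
P₁V₁ = 7549 J, P₂V₂ = 4685 J.
W = (7549 − 4685) / 0.6667 = 4296 J.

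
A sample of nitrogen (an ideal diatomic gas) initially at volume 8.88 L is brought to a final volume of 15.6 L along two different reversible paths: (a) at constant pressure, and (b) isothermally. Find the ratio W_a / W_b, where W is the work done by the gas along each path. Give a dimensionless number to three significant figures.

W_a / W_b ≈ 1.34

Path (a) isobaric: W = P₁(V₂ − V₁) → W_a/(P₁V₁) = 0.7568.
Path (b) isothermal: W = P₁V₁ ln(V₂/V₁) → W_b/(P₁V₁) = 0.5635.
W_a / W_b = 0.7568 / 0.5635 = 1.343.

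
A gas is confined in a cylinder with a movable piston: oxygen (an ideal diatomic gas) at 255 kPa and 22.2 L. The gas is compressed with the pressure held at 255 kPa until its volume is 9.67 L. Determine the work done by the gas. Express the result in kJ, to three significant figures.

Isobaric: W = P ΔV.
W = (255 kPa)(9.67 − 22.2 L) = (255)(-12.53) = -3195 J.

W ≈ -3.20 kJ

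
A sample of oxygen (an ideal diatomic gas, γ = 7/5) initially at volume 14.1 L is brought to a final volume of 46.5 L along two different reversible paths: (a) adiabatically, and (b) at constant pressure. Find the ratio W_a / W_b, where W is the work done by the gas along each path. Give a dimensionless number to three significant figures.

W_a / W_b ≈ 0.413

Path (a) adiabatic: W = P₁V₁(1 − (V₁/V₂)^(γ−1))/(γ−1) → W_a/(P₁V₁) = 0.9489.
Path (b) isobaric: W = P₁(V₂ − V₁) → W_b/(P₁V₁) = 2.298.
W_a / W_b = 0.9489 / 2.298 = 0.4129.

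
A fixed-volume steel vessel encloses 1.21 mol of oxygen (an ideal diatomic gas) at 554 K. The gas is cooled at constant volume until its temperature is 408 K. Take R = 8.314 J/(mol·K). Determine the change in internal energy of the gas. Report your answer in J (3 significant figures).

Constant volume ⇒ W = 0, so Q = ΔU = nCᵥΔT with Cᵥ = 5R/2 = 20.79 J/(mol·K).
ΔU = (1.21)(20.79)(408 − 554) = -3672 J.

ΔU ≈ -3670 J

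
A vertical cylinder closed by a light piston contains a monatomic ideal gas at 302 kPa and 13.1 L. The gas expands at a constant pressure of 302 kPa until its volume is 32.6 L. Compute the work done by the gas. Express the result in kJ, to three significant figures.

Isobaric: W = P ΔV.
W = (302 kPa)(32.6 − 13.1 L) = (302)(19.5) = 5889 J.

W ≈ 5.89 kJ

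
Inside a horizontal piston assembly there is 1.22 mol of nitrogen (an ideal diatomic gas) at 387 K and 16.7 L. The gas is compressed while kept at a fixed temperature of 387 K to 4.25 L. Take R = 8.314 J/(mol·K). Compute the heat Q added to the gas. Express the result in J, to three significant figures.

Isothermal ⇒ ΔU = 0, so Q = W = nRT ln(V₂/V₁).
Q = (1.22)(8.314)(387) ln(4.25/16.7) = 3925 × -1.368 = -5372 J.

Q ≈ -5370 J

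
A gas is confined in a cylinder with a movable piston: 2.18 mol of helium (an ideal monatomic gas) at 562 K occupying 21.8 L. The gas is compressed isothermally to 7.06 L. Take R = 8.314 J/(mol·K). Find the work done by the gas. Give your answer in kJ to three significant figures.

Isothermal: W = nRT ln(V₂/V₁).
W = (2.18)(8.314)(562) × ln(7.06/21.8)
  = 10186 × -1.127
W_by_gas = -11484 J.

W ≈ -11.5 kJ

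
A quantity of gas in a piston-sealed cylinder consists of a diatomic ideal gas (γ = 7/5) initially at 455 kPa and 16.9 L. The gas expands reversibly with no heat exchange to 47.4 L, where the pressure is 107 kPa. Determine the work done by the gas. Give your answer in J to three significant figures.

W ≈ 6540 J

Adiabatic: W = (P₁V₁ − P₂V₂)/(γ − 1) with γ = 7/5.
P₁V₁ = 7689 J, P₂V₂ = 5072 J.
W = (7689 − 5072) / 0.4 = 6544 J.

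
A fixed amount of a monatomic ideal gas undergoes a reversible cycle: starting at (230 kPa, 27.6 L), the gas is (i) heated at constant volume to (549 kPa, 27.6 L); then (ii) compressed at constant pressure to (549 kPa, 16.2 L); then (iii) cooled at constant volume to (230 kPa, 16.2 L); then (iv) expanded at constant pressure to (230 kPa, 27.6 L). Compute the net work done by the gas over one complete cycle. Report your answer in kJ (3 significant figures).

Constant-volume legs do no work.
W(ii) = (549)(16.2 − 27.6) = -6259 J; W(iv) = (230)(27.6 − 16.2) = 2622 J.
W_net = -6259 + 2622 = -3637 J (the counter-clockwise enclosed area).

W_net ≈ -3.64 kJ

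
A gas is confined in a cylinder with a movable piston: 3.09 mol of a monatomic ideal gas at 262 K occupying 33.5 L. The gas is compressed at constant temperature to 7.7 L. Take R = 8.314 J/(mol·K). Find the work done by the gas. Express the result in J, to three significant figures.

Isothermal: W = nRT ln(V₂/V₁).
W = (3.09)(8.314)(262) × ln(7.7/33.5)
  = 6731 × -1.47
W_by_gas = -9897 J.

W ≈ -9900 J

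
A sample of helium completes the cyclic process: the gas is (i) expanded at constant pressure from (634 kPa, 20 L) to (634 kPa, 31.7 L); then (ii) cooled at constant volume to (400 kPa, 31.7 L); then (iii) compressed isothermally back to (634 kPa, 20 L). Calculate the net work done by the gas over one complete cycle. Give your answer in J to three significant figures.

Leg (i): W = PΔV = (634)(31.7 − 20) = 7418 J.
Leg (ii): W = 0.
Leg (iii): W = PᵢVᵢ ln(V_f/Vᵢ) = (12680) ln(20/31.7) = -5840 J.
W_net = 7418 − 5840 = 1578 J.

W_net ≈ 1580 J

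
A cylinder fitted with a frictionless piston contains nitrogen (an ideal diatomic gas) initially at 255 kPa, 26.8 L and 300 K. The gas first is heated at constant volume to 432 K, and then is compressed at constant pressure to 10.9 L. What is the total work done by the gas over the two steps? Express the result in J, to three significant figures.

Step 1 (isochoric): W = 0 (constant volume).
After step 1: P = 367.2 kPa (V unchanged).
Step 2 (isobaric): W = PΔV = (367.2 kPa)(10.9 − 26.8 L) = -5838 J.
W_total = 0 − 5838 = -5838 J.

W_total ≈ -5840 J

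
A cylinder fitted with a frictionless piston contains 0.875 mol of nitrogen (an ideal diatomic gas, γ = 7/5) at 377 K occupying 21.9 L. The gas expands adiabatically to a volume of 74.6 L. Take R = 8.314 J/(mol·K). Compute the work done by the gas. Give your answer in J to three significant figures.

Adiabatic: TV^(γ−1) = const with γ = 7/5.
T₂ = T₁ (V₁/V₂)^(γ−1) = 377 × (21.9/74.6)^0.4 = 377 × 0.6125 = 230.9 K.
W_by = nCᵥ(T₁ − T₂) = (0.875)(20.79)(377 − 230.9) = 2657 J.

W ≈ 2660 J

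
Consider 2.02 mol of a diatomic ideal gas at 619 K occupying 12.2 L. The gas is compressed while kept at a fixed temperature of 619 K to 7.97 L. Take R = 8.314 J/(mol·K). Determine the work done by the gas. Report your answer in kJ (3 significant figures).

W ≈ -4.43 kJ

Isothermal: W = nRT ln(V₂/V₁).
W = (2.02)(8.314)(619) × ln(7.97/12.2)
  = 10396 × -0.4258
W_by_gas = -4426 J.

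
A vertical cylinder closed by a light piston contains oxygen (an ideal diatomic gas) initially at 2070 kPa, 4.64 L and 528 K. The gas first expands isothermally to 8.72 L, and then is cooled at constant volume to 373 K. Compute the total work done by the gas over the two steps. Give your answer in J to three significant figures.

W_total ≈ 6060 J

Step 1 (isothermal): W = P₁V₁ ln(V₂/V₁) = (9605) ln(8.72/4.64) = 6060 J.
Step 2 (isochoric): W = 0 (constant volume).
W_total = 6060 + 0 = 6060 J.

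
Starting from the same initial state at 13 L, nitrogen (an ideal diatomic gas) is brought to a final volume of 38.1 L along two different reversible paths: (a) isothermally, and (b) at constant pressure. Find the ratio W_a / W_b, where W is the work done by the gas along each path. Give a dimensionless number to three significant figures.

Path (a) isothermal: W = P₁V₁ ln(V₂/V₁) → W_a/(P₁V₁) = 1.075.
Path (b) isobaric: W = P₁(V₂ − V₁) → W_b/(P₁V₁) = 1.931.
W_a / W_b = 1.075 / 1.931 = 0.5569.

W_a / W_b ≈ 0.557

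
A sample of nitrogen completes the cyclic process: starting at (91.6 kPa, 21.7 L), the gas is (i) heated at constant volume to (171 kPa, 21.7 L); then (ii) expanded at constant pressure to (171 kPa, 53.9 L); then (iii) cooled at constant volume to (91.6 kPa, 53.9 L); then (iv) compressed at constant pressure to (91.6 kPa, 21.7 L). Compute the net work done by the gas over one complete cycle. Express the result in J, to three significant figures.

W_net ≈ 2560 J

Constant-volume legs do no work.
W(ii) = (171)(53.9 − 21.7) = 5506 J; W(iv) = (91.6)(21.7 − 53.9) = -2950 J.
W_net = 5506 − 2950 = 2557 J (the clockwise enclosed area).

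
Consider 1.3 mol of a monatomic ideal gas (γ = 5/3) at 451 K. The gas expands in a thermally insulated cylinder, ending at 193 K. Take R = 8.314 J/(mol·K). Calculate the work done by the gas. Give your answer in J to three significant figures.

W ≈ 4180 J

Adiabatic ⇒ Q = 0, so W_by = −ΔU = nCᵥ(T₁ − T₂).
Cᵥ = 3R/2 = 12.47 J/(mol·K).
W = (1.3)(12.47)(451 − 193) = 4183 J.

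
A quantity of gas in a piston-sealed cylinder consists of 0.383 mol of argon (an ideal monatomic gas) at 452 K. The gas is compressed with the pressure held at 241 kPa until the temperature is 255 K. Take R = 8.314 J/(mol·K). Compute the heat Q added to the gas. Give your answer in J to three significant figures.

Q ≈ -1570 J

Isobaric: W = nRΔT = (0.383)(8.314)(-197) = -627.3 J.
ΔU = nCᵥΔT with Cᵥ = 3R/2: ΔU = (0.383)(12.47)(-197) = -940.9 J.
Q = ΔU + W = -940.9 − 627.3 = -1568 J.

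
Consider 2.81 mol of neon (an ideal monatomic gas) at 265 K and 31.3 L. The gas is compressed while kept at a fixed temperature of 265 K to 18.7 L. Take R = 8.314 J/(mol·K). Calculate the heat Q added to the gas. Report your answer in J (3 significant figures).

Q ≈ -3190 J

Isothermal ⇒ ΔU = 0, so Q = W = nRT ln(V₂/V₁).
Q = (2.81)(8.314)(265) ln(18.7/31.3) = 6191 × -0.5151 = -3189 J.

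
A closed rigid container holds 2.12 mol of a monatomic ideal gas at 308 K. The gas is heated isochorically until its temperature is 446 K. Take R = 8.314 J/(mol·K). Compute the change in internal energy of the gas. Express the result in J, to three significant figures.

ΔU ≈ 3650 J

Constant volume ⇒ W = 0, so Q = ΔU = nCᵥΔT with Cᵥ = 3R/2 = 12.47 J/(mol·K).
ΔU = (2.12)(12.47)(446 − 308) = 3649 J.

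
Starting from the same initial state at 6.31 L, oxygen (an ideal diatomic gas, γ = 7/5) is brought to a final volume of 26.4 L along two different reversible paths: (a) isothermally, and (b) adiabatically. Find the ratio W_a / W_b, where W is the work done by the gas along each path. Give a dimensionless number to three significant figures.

W_a / W_b ≈ 1.31

Path (a) isothermal: W = P₁V₁ ln(V₂/V₁) → W_a/(P₁V₁) = 1.431.
Path (b) adiabatic: W = P₁V₁(1 − (V₁/V₂)^(γ−1))/(γ−1) → W_b/(P₁V₁) = 1.09.
W_a / W_b = 1.431 / 1.09 = 1.313.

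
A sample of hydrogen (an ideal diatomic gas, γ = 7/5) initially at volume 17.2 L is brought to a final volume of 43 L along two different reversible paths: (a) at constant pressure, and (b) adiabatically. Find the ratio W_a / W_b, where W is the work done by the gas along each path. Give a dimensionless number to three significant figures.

Path (a) isobaric: W = P₁(V₂ − V₁) → W_a/(P₁V₁) = 1.5.
Path (b) adiabatic: W = P₁V₁(1 − (V₁/V₂)^(γ−1))/(γ−1) → W_b/(P₁V₁) = 0.7671.
W_a / W_b = 1.5 / 0.7671 = 1.955.

W_a / W_b ≈ 1.96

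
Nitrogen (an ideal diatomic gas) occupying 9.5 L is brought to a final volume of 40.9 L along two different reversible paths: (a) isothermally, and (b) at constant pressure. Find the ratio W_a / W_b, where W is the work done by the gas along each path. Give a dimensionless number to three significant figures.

Path (a) isothermal: W = P₁V₁ ln(V₂/V₁) → W_a/(P₁V₁) = 1.46.
Path (b) isobaric: W = P₁(V₂ − V₁) → W_b/(P₁V₁) = 3.305.
W_a / W_b = 1.46 / 3.305 = 0.4417.

W_a / W_b ≈ 0.442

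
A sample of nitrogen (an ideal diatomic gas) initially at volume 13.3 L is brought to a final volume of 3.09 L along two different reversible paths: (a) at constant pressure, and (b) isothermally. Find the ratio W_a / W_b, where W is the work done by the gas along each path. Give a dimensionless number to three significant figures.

W_a / W_b ≈ 0.526

Path (a) isobaric: W = P₁(V₂ − V₁) → W_a/(P₁V₁) = -0.7677.
Path (b) isothermal: W = P₁V₁ ln(V₂/V₁) → W_b/(P₁V₁) = -1.46.
W_a / W_b = -0.7677 / -1.46 = 0.5259.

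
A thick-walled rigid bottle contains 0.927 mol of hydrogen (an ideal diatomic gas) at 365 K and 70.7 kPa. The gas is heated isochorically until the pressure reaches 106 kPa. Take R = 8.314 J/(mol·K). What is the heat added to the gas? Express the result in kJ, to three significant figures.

Q ≈ 3.51 kJ

Constant volume ⇒ W = 0, so Q = ΔU = nCᵥΔT with Cᵥ = 5R/2 = 20.79 J/(mol·K).
At constant V, T₂/T₁ = P₂/P₁ ⇒ ΔT = T₁(P₂/P₁ − 1) = 365·(106/70.7 − 1) = 182.2 K.
ΔU = (0.927)(20.79)(182.2) = 3511 J.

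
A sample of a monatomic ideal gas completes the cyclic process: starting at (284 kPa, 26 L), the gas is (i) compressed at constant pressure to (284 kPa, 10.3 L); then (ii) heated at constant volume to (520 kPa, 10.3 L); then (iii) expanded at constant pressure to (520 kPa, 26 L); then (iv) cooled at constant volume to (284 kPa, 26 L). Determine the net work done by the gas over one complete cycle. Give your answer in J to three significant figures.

Constant-volume legs do no work.
W(i) = (284)(10.3 − 26) = -4459 J; W(iii) = (520)(26 − 10.3) = 8164 J.
W_net = -4459 + 8164 = 3705 J (the clockwise enclosed area).

W_net ≈ 3710 J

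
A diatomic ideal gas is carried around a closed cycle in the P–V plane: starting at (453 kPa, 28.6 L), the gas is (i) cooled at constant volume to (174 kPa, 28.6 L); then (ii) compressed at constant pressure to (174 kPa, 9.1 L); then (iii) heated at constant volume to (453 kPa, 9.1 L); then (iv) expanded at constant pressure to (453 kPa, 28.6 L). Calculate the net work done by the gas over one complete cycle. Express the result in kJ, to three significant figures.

Constant-volume legs do no work.
W(ii) = (174)(9.1 − 28.6) = -3393 J; W(iv) = (453)(28.6 − 9.1) = 8834 J.
W_net = -3393 + 8834 = 5440 J (the clockwise enclosed area).

W_net ≈ 5.44 kJ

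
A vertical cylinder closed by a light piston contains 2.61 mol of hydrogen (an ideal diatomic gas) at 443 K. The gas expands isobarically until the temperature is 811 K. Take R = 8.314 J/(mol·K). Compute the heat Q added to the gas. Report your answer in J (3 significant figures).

Q ≈ 27900 J

Isobaric: W = nRΔT = (2.61)(8.314)(368) = 7985 J.
ΔU = nCᵥΔT with Cᵥ = 5R/2: ΔU = (2.61)(20.79)(368) = 19964 J.
Q = ΔU + W = 19964 + 7985 = 27949 J.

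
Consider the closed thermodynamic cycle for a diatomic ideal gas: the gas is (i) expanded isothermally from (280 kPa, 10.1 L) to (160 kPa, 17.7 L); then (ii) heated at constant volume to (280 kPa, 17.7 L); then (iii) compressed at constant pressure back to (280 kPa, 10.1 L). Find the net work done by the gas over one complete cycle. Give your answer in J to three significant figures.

W_net ≈ -541 J

Leg (i): W = PᵢVᵢ ln(V_f/Vᵢ) = (2828) ln(17.7/10.1) = 1587 J.
Leg (ii): W = 0.
Leg (iii): W = PΔV = (280)(10.1 − 17.7) = -2128 J.
W_net = 1587 − 2128 = -541.4 J.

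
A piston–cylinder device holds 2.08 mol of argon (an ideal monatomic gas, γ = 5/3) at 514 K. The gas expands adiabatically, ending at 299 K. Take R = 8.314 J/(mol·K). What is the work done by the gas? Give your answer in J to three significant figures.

W ≈ 5580 J

Adiabatic ⇒ Q = 0, so W_by = −ΔU = nCᵥ(T₁ − T₂).
Cᵥ = 3R/2 = 12.47 J/(mol·K).
W = (2.08)(12.47)(514 − 299) = 5577 J.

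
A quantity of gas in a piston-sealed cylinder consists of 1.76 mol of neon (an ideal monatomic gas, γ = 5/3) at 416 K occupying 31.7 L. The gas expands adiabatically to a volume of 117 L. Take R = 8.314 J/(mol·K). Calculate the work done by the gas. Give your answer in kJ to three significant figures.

Adiabatic: TV^(γ−1) = const with γ = 5/3.
T₂ = T₁ (V₁/V₂)^(γ−1) = 416 × (31.7/117)^0.667 = 416 × 0.4187 = 174.2 K.
W_by = nCᵥ(T₁ − T₂) = (1.76)(12.47)(416 − 174.2) = 5308 J.

W ≈ 5.31 kJ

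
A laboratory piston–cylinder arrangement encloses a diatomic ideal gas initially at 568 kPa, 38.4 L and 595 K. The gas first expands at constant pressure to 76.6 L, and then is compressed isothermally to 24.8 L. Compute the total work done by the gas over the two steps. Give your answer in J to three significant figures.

Step 1 (isobaric): W = PΔV = (568 kPa)(76.6 − 38.4 L) = 21698 J.
After step 1: P = 568 kPa, V = 76.6 L, T = 1187 K.
Step 2 (isothermal): W = P₁V₁ ln(V₂/V₁) = (43509) ln(24.8/76.6) = -49067 J.
W_total = 21698 − 49067 = -27370 J.

W_total ≈ -27400 J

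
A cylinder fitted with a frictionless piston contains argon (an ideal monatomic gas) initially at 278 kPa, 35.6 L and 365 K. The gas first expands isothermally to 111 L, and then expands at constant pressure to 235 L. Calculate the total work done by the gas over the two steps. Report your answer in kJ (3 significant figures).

W_total ≈ 22.3 kJ

Step 1 (isothermal): W = P₁V₁ ln(V₂/V₁) = (9897) ln(111/35.6) = 11254 J.
After step 1: P = 89.16 kPa, V = 111 L, T = 365 K.
Step 2 (isobaric): W = PΔV = (89.16 kPa)(235 − 111 L) = 11056 J.
W_total = 11254 + 11056 = 22310 J.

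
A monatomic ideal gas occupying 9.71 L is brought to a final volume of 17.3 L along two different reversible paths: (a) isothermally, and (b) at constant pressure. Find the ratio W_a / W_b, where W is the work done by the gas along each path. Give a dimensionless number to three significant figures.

W_a / W_b ≈ 0.739

Path (a) isothermal: W = P₁V₁ ln(V₂/V₁) → W_a/(P₁V₁) = 0.5776.
Path (b) isobaric: W = P₁(V₂ − V₁) → W_b/(P₁V₁) = 0.7817.
W_a / W_b = 0.5776 / 0.7817 = 0.7389.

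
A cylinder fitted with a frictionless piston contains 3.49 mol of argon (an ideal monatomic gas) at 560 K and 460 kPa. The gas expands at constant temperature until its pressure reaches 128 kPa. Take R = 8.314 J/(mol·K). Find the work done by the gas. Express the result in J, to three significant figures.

W ≈ 20800 J

Isothermal process: W = nRT ln(V₂/V₁) = nRT ln(P₁/P₂).
W = (3.49)(8.314)(560) × ln(460/128)
  = 16249 × ln(3.594) = 16249 × 1.279
W_by_gas = 20786 J.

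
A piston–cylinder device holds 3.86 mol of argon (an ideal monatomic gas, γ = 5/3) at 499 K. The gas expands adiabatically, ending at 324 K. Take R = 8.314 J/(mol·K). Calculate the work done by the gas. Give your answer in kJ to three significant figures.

W ≈ 8.42 kJ

Adiabatic ⇒ Q = 0, so W_by = −ΔU = nCᵥ(T₁ − T₂).
Cᵥ = 3R/2 = 12.47 J/(mol·K).
W = (3.86)(12.47)(499 − 324) = 8424 J.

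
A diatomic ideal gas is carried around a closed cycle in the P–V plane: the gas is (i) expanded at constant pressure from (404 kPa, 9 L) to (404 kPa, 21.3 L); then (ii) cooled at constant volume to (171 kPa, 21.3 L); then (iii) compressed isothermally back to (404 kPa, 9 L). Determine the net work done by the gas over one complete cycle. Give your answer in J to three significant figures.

Leg (i): W = PΔV = (404)(21.3 − 9) = 4969 J.
Leg (ii): W = 0.
Leg (iii): W = PᵢVᵢ ln(V_f/Vᵢ) = (3642) ln(9/21.3) = -3138 J.
W_net = 4969 − 3138 = 1831 J.

W_net ≈ 1830 J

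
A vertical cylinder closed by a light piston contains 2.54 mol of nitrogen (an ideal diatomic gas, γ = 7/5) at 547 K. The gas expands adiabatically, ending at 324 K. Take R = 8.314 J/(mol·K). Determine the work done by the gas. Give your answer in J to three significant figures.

W ≈ 11800 J

Adiabatic ⇒ Q = 0, so W_by = −ΔU = nCᵥ(T₁ − T₂).
Cᵥ = 5R/2 = 20.79 J/(mol·K).
W = (2.54)(20.79)(547 − 324) = 11773 J.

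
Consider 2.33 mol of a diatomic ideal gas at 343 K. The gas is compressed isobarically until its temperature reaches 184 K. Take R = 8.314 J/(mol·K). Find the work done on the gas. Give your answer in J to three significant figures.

W ≈ 3080 J

Isobaric: W = P ΔV = nR ΔT.
W = (2.33)(8.314)(184 − 343) = -3080 J.
Work on gas = −W_by = 3080 J.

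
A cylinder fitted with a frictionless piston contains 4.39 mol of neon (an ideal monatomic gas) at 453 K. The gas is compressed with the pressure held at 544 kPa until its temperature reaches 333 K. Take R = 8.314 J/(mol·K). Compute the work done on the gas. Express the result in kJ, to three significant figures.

Isobaric: W = P ΔV = nR ΔT.
W = (4.39)(8.314)(333 − 453) = -4380 J.
Work on gas = −W_by = 4380 J.

W ≈ 4.38 kJ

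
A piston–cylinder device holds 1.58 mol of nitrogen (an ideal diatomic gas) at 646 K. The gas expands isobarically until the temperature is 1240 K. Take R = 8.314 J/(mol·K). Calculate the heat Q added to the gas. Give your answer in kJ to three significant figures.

Isobaric: W = nRΔT = (1.58)(8.314)(594) = 7803 J.
ΔU = nCᵥΔT with Cᵥ = 5R/2: ΔU = (1.58)(20.79)(594) = 19507 J.
Q = ΔU + W = 19507 + 7803 = 27310 J.

Q ≈ 27.3 kJ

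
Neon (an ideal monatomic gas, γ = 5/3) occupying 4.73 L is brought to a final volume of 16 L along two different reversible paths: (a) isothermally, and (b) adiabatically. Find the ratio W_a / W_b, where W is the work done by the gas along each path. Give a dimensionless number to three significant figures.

W_a / W_b ≈ 1.46

Path (a) isothermal: W = P₁V₁ ln(V₂/V₁) → W_a/(P₁V₁) = 1.219.
Path (b) adiabatic: W = P₁V₁(1 − (V₁/V₂)^(γ−1))/(γ−1) → W_b/(P₁V₁) = 0.8343.
W_a / W_b = 1.219 / 0.8343 = 1.461.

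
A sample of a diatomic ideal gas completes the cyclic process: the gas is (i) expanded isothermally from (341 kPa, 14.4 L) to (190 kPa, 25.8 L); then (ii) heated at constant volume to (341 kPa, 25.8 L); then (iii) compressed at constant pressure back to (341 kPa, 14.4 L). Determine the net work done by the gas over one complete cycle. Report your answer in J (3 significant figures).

Leg (i): W = PᵢVᵢ ln(V_f/Vᵢ) = (4910) ln(25.8/14.4) = 2863 J.
Leg (ii): W = 0.
Leg (iii): W = PΔV = (341)(14.4 − 25.8) = -3887 J.
W_net = 2863 − 3887 = -1024 J.

W_net ≈ -1020 J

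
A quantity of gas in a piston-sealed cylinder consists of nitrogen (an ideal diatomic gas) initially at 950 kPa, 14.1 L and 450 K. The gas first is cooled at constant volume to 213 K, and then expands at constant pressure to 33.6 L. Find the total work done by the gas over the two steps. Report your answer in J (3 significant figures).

W_total ≈ 8770 J

Step 1 (isochoric): W = 0 (constant volume).
After step 1: P = 449.7 kPa (V unchanged).
Step 2 (isobaric): W = PΔV = (449.7 kPa)(33.6 − 14.1 L) = 8768 J.
W_total = 0 + 8768 = 8768 J.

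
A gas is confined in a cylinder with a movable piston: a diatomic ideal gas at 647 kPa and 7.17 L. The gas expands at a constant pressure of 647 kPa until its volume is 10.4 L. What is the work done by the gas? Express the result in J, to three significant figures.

Isobaric: W = P ΔV.
W = (647 kPa)(10.4 − 7.17 L) = (647)(3.23) = 2090 J.

W ≈ 2090 J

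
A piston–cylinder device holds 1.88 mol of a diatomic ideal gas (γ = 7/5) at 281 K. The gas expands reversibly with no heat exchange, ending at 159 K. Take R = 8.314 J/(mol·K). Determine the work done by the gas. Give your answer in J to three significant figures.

W ≈ 4770 J

Adiabatic ⇒ Q = 0, so W_by = −ΔU = nCᵥ(T₁ − T₂).
Cᵥ = 5R/2 = 20.79 J/(mol·K).
W = (1.88)(20.79)(281 − 159) = 4767 J.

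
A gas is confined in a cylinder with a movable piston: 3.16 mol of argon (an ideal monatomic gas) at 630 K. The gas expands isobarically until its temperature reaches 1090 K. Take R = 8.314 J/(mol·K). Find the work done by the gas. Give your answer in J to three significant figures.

Isobaric: W = P ΔV = nR ΔT.
W = (3.16)(8.314)(1090 − 630) = 12085 J.

W ≈ 12100 J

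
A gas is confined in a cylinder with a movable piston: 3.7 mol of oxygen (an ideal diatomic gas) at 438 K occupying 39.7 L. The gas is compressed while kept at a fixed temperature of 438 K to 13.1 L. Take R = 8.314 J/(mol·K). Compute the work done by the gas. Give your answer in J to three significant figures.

W ≈ -14900 J

Isothermal: W = nRT ln(V₂/V₁).
W = (3.7)(8.314)(438) × ln(13.1/39.7)
  = 13474 × -1.109
W_by_gas = -14939 J.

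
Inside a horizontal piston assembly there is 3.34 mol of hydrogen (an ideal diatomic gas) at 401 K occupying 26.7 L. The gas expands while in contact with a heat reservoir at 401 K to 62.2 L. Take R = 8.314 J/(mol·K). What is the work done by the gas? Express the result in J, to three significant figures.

W ≈ 9420 J

Isothermal: W = nRT ln(V₂/V₁).
W = (3.34)(8.314)(401) × ln(62.2/26.7)
  = 11135 × 0.8457
W_by_gas = 9417 J.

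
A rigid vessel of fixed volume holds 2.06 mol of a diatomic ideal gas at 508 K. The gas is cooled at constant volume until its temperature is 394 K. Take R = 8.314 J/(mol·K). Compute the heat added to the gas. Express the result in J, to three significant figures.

Constant volume ⇒ W = 0, so Q = ΔU = nCᵥΔT with Cᵥ = 5R/2 = 20.79 J/(mol·K).
ΔU = (2.06)(20.79)(394 − 508) = -4881 J.

Q ≈ -4880 J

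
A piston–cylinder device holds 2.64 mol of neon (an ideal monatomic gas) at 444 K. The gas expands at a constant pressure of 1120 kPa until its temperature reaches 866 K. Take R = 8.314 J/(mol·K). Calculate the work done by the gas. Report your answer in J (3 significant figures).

W ≈ 9260 J

Isobaric: W = P ΔV = nR ΔT.
W = (2.64)(8.314)(866 − 444) = 9262 J.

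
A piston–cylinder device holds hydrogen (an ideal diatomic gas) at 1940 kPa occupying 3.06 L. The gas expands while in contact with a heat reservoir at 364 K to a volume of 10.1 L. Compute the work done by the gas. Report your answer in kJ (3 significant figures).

W ≈ 7.09 kJ

Isothermal: W = nRT ln(V₂/V₁) = P₁V₁ ln(V₂/V₁).
P₁V₁ = (1940 kPa)(3.06 L) = 5936 J.
W = 5936 × ln(10.1/3.06) = 5936 × 1.194
W_by_gas = 7089 J.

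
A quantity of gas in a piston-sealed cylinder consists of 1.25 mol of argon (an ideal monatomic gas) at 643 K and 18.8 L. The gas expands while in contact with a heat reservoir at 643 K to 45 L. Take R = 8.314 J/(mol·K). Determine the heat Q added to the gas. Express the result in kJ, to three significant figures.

Q ≈ 5.83 kJ

Isothermal ⇒ ΔU = 0, so Q = W = nRT ln(V₂/V₁).
Q = (1.25)(8.314)(643) ln(45/18.8) = 6682 × 0.8728 = 5832 J.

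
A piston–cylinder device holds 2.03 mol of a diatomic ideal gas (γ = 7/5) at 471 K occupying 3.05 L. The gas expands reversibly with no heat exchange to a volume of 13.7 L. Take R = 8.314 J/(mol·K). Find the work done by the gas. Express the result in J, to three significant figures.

Adiabatic: TV^(γ−1) = const with γ = 7/5.
T₂ = T₁ (V₁/V₂)^(γ−1) = 471 × (3.05/13.7)^0.4 = 471 × 0.5483 = 258.3 K.
W_by = nCᵥ(T₁ − T₂) = (2.03)(20.79)(471 − 258.3) = 8976 J.

W ≈ 8980 J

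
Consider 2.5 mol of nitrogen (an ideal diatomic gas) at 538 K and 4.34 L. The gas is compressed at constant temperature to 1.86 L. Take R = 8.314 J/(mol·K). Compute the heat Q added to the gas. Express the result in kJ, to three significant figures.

Q ≈ -9.47 kJ

Isothermal ⇒ ΔU = 0, so Q = W = nRT ln(V₂/V₁).
Q = (2.5)(8.314)(538) ln(1.86/4.34) = 11182 × -0.8473 = -9475 J.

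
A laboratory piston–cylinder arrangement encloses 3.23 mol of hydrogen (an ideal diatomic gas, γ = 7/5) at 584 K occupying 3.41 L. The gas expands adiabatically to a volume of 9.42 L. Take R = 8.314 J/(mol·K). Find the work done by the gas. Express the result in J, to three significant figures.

Adiabatic: TV^(γ−1) = const with γ = 7/5.
T₂ = T₁ (V₁/V₂)^(γ−1) = 584 × (3.41/9.42)^0.4 = 584 × 0.666 = 389 K.
W_by = nCᵥ(T₁ − T₂) = (3.23)(20.79)(584 − 389) = 13095 J.

W ≈ 13100 J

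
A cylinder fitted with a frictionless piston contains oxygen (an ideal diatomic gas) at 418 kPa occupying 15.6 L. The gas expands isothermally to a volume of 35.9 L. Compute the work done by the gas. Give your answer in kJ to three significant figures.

W ≈ 5.43 kJ

Isothermal: W = nRT ln(V₂/V₁) = P₁V₁ ln(V₂/V₁).
P₁V₁ = (418 kPa)(15.6 L) = 6521 J.
W = 6521 × ln(35.9/15.6) = 6521 × 0.8335
W_by_gas = 5435 J.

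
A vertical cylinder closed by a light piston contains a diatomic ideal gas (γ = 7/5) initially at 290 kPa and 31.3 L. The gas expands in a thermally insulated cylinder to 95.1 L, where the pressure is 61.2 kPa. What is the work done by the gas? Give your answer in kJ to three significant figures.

Adiabatic: W = (P₁V₁ − P₂V₂)/(γ − 1) with γ = 7/5.
P₁V₁ = 9077 J, P₂V₂ = 5820 J.
W = (9077 − 5820) / 0.4 = 8142 J.

W ≈ 8.14 kJ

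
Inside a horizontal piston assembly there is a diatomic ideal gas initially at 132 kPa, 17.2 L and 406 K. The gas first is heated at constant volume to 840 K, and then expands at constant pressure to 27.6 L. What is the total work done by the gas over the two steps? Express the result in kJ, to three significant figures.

Step 1 (isochoric): W = 0 (constant volume).
After step 1: P = 273.1 kPa (V unchanged).
Step 2 (isobaric): W = PΔV = (273.1 kPa)(27.6 − 17.2 L) = 2840 J.
W_total = 0 + 2840 = 2840 J.

W_total ≈ 2.84 kJ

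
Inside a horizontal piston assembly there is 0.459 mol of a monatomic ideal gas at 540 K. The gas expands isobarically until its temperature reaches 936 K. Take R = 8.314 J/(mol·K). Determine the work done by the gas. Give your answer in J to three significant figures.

Isobaric: W = P ΔV = nR ΔT.
W = (0.459)(8.314)(936 − 540) = 1511 J.

W ≈ 1510 J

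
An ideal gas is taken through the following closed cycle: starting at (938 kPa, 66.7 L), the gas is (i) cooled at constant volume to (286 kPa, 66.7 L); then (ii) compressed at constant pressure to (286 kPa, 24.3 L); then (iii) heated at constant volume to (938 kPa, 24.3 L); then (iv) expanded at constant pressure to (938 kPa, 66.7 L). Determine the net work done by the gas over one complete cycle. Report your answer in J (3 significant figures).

Constant-volume legs do no work.
W(ii) = (286)(24.3 − 66.7) = -12126 J; W(iv) = (938)(66.7 − 24.3) = 39771 J.
W_net = -12126 + 39771 = 27645 J (the clockwise enclosed area).

W_net ≈ 27600 J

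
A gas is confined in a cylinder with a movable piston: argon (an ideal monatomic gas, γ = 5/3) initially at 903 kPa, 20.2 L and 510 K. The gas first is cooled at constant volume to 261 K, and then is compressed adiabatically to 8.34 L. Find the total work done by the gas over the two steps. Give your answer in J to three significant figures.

W_total ≈ -11300 J

Step 1 (isochoric): W = 0 (constant volume).
After step 1: P = 462.1 kPa (V unchanged).
Step 2 (adiabatic): W = (P₁V₁ − P₂V₂)/(γ−1) = (9335 − 16836)/0.667 = -11251 J.
W_total = 0 − 11251 = -11251 J.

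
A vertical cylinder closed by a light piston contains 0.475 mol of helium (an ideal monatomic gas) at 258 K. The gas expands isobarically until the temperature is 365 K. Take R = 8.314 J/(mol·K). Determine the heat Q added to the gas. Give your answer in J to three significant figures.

Q ≈ 1060 J

Isobaric: W = nRΔT = (0.475)(8.314)(107) = 422.6 J.
ΔU = nCᵥΔT with Cᵥ = 3R/2: ΔU = (0.475)(12.47)(107) = 633.8 J.
Q = ΔU + W = 633.8 + 422.6 = 1056 J.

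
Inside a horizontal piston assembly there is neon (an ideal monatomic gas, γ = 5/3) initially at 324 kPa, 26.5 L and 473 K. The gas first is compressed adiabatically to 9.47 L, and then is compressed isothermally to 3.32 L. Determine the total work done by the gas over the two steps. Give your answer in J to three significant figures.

W_total ≈ -30600 J

Step 1 (adiabatic): W = (P₁V₁ − P₂V₂)/(γ−1) = (8586 − 17050)/0.667 = -12696 J.
After step 1: P = 1800 kPa, V = 9.47 L, T = 939.3 K.
Step 2 (isothermal): W = P₁V₁ ln(V₂/V₁) = (17050) ln(3.32/9.47) = -17871 J.
W_total = -12696 − 17871 = -30567 J.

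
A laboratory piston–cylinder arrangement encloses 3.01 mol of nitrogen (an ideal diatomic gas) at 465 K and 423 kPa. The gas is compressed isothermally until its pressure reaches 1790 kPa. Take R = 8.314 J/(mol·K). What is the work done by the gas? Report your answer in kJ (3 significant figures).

W ≈ -16.8 kJ

Isothermal process: W = nRT ln(V₂/V₁) = nRT ln(P₁/P₂).
W = (3.01)(8.314)(465) × ln(423/1790)
  = 11637 × ln(0.2363) = 11637 × -1.443
W_by_gas = -16787 J.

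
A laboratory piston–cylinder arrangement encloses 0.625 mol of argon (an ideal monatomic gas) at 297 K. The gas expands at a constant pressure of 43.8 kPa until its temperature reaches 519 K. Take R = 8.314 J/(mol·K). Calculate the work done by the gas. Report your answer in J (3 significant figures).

W ≈ 1150 J

Isobaric: W = P ΔV = nR ΔT.
W = (0.625)(8.314)(519 − 297) = 1154 J.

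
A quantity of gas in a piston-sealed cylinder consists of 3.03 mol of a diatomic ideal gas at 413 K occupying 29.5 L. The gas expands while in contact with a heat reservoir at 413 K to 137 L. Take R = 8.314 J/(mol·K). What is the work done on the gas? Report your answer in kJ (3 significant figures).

Isothermal: W = nRT ln(V₂/V₁).
W = (3.03)(8.314)(413) × ln(137/29.5)
  = 10404 × 1.536
W_by_gas = 15976 J; work on gas = −W_by = -15976 J.

W ≈ -16.0 kJ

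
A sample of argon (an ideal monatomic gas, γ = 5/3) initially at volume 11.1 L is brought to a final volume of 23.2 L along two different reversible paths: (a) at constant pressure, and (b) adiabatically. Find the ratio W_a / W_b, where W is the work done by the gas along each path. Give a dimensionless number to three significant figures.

Path (a) isobaric: W = P₁(V₂ − V₁) → W_a/(P₁V₁) = 1.09.
Path (b) adiabatic: W = P₁V₁(1 − (V₁/V₂)^(γ−1))/(γ−1) → W_b/(P₁V₁) = 0.5824.
W_a / W_b = 1.09 / 0.5824 = 1.872.

W_a / W_b ≈ 1.87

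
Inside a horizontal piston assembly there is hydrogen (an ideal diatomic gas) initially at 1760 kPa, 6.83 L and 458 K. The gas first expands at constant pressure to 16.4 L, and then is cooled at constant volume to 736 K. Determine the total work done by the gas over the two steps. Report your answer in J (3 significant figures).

Step 1 (isobaric): W = PΔV = (1760 kPa)(16.4 − 6.83 L) = 16843 J.
Step 2 (isochoric): W = 0 (constant volume).
W_total = 16843 + 0 = 16843 J.

W_total ≈ 16800 J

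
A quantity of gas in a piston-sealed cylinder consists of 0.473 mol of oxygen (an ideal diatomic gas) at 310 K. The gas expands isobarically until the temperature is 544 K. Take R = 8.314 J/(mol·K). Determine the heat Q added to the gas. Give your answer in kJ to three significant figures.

Isobaric: W = nRΔT = (0.473)(8.314)(234) = 920.2 J.
ΔU = nCᵥΔT with Cᵥ = 5R/2: ΔU = (0.473)(20.79)(234) = 2301 J.
Q = ΔU + W = 2301 + 920.2 = 3221 J.

Q ≈ 3.22 kJ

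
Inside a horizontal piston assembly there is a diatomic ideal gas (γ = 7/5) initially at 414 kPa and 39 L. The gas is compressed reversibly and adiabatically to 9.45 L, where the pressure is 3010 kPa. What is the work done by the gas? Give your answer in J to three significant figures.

W ≈ -30700 J

Adiabatic: W = (P₁V₁ − P₂V₂)/(γ − 1) with γ = 7/5.
P₁V₁ = 16146 J, P₂V₂ = 28444 J.
W = (16146 − 28444) / 0.4 = -30746 J.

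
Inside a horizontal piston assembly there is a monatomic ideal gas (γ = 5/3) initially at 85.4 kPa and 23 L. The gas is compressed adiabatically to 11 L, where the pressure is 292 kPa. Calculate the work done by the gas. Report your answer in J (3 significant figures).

Adiabatic: W = (P₁V₁ − P₂V₂)/(γ − 1) with γ = 5/3.
P₁V₁ = 1964 J, P₂V₂ = 3212 J.
W = (1964 − 3212) / 0.6667 = -1872 J.

W ≈ -1870 J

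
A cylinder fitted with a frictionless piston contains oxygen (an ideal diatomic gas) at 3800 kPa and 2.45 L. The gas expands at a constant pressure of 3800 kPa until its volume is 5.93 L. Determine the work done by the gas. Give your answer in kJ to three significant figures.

Isobaric: W = P ΔV.
W = (3800 kPa)(5.93 − 2.45 L) = (3800)(3.48) = 13224 J.

W ≈ 13.2 kJ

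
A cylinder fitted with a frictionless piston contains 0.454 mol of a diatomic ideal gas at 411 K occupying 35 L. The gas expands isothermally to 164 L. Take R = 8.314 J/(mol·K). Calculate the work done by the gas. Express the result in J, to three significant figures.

W ≈ 2400 J

Isothermal: W = nRT ln(V₂/V₁).
W = (0.454)(8.314)(411) × ln(164/35)
  = 1551 × 1.545
W_by_gas = 2396 J.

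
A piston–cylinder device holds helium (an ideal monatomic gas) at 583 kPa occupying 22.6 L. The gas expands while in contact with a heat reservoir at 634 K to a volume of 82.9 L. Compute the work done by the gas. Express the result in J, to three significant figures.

Isothermal: W = nRT ln(V₂/V₁) = P₁V₁ ln(V₂/V₁).
P₁V₁ = (583 kPa)(22.6 L) = 13176 J.
W = 13176 × ln(82.9/22.6) = 13176 × 1.3
W_by_gas = 17124 J.

W ≈ 17100 J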